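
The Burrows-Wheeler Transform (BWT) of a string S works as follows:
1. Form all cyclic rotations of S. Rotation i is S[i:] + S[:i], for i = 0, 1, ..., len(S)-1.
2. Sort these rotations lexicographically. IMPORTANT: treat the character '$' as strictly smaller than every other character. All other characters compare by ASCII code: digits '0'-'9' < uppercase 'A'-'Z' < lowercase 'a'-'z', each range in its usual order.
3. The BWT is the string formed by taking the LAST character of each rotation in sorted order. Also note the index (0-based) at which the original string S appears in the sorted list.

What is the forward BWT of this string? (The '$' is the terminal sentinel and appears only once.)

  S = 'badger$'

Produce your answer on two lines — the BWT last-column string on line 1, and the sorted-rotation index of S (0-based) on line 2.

All 7 rotations (rotation i = S[i:]+S[:i]):
  rot[0] = badger$
  rot[1] = adger$b
  rot[2] = dger$ba
  rot[3] = ger$bad
  rot[4] = er$badg
  rot[5] = r$badge
  rot[6] = $badger
Sorted (with $ < everything):
  sorted[0] = $badger  (last char: 'r')
  sorted[1] = adger$b  (last char: 'b')
  sorted[2] = badger$  (last char: '$')
  sorted[3] = dger$ba  (last char: 'a')
  sorted[4] = er$badg  (last char: 'g')
  sorted[5] = ger$bad  (last char: 'd')
  sorted[6] = r$badge  (last char: 'e')
Last column: rb$agde
Original string S is at sorted index 2

Answer: rb$agde
2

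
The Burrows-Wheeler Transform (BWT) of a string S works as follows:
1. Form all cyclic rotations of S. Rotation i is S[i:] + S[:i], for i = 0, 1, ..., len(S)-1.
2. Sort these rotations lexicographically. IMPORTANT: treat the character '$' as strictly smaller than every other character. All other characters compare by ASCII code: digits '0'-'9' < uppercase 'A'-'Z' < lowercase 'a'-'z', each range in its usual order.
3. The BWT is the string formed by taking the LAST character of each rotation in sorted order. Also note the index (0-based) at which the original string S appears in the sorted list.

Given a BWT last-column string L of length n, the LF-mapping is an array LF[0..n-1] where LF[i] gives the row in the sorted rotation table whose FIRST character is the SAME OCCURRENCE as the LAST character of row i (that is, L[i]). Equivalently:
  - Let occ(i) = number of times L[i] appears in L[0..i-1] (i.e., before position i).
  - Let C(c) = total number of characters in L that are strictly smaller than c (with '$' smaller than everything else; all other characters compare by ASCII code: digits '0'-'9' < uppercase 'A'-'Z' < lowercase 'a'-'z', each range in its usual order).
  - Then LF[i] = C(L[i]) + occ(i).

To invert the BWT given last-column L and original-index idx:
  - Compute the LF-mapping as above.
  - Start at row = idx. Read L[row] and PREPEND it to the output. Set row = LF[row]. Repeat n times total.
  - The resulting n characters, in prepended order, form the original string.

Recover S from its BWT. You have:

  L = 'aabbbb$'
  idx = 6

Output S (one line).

LF mapping: 1 2 3 4 5 6 0
Walk LF starting at row 6, prepending L[row]:
  step 1: row=6, L[6]='$', prepend. Next row=LF[6]=0
  step 2: row=0, L[0]='a', prepend. Next row=LF[0]=1
  step 3: row=1, L[1]='a', prepend. Next row=LF[1]=2
  step 4: row=2, L[2]='b', prepend. Next row=LF[2]=3
  step 5: row=3, L[3]='b', prepend. Next row=LF[3]=4
  step 6: row=4, L[4]='b', prepend. Next row=LF[4]=5
  step 7: row=5, L[5]='b', prepend. Next row=LF[5]=6
Reversed output: bbbbaa$

Answer: bbbbaa$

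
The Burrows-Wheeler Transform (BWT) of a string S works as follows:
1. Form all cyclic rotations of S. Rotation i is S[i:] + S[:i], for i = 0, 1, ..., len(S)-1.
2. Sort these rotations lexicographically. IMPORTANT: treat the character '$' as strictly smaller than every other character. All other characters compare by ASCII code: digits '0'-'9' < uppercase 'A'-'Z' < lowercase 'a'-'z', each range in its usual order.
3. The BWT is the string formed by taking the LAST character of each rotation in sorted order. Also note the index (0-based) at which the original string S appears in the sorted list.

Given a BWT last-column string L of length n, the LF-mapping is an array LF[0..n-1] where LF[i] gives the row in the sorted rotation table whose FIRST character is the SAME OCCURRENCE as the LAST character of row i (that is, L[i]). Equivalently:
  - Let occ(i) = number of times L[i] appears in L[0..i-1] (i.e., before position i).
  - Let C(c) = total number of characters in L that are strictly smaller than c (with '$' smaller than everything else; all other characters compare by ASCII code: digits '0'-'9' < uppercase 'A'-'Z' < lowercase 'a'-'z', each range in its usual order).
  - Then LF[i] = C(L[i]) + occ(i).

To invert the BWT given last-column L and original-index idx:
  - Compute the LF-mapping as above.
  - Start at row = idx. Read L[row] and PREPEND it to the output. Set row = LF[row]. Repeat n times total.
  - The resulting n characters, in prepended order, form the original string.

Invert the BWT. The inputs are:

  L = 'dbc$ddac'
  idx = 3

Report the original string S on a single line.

Answer: cbadcdd$

Derivation:
LF mapping: 5 2 3 0 6 7 1 4
Walk LF starting at row 3, prepending L[row]:
  step 1: row=3, L[3]='$', prepend. Next row=LF[3]=0
  step 2: row=0, L[0]='d', prepend. Next row=LF[0]=5
  step 3: row=5, L[5]='d', prepend. Next row=LF[5]=7
  step 4: row=7, L[7]='c', prepend. Next row=LF[7]=4
  step 5: row=4, L[4]='d', prepend. Next row=LF[4]=6
  step 6: row=6, L[6]='a', prepend. Next row=LF[6]=1
  step 7: row=1, L[1]='b', prepend. Next row=LF[1]=2
  step 8: row=2, L[2]='c', prepend. Next row=LF[2]=3
Reversed output: cbadcdd$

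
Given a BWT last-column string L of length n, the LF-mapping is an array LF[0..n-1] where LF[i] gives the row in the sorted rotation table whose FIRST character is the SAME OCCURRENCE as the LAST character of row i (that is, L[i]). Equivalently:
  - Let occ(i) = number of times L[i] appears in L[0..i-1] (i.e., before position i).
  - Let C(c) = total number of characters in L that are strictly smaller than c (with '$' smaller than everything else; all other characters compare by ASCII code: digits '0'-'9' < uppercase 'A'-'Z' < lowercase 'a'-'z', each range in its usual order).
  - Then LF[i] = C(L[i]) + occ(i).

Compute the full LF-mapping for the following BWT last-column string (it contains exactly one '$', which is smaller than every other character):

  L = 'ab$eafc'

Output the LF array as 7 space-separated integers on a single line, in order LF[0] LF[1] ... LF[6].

Answer: 1 3 0 5 2 6 4

Derivation:
Char counts: '$':1, 'a':2, 'b':1, 'c':1, 'e':1, 'f':1
C (first-col start): C('$')=0, C('a')=1, C('b')=3, C('c')=4, C('e')=5, C('f')=6
L[0]='a': occ=0, LF[0]=C('a')+0=1+0=1
L[1]='b': occ=0, LF[1]=C('b')+0=3+0=3
L[2]='$': occ=0, LF[2]=C('$')+0=0+0=0
L[3]='e': occ=0, LF[3]=C('e')+0=5+0=5
L[4]='a': occ=1, LF[4]=C('a')+1=1+1=2
L[5]='f': occ=0, LF[5]=C('f')+0=6+0=6
L[6]='c': occ=0, LF[6]=C('c')+0=4+0=4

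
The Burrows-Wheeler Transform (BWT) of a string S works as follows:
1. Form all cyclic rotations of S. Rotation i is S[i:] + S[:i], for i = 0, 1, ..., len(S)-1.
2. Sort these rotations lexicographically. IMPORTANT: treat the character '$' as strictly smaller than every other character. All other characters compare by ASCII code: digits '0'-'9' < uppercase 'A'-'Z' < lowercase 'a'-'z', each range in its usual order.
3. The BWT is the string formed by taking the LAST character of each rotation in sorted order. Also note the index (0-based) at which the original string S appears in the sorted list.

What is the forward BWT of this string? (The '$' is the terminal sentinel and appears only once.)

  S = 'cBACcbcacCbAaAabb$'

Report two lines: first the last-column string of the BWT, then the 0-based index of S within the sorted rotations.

All 18 rotations (rotation i = S[i:]+S[:i]):
  rot[0] = cBACcbcacCbAaAabb$
  rot[1] = BACcbcacCbAaAabb$c
  rot[2] = ACcbcacCbAaAabb$cB
  rot[3] = CcbcacCbAaAabb$cBA
  rot[4] = cbcacCbAaAabb$cBAC
  rot[5] = bcacCbAaAabb$cBACc
  rot[6] = cacCbAaAabb$cBACcb
  rot[7] = acCbAaAabb$cBACcbc
  rot[8] = cCbAaAabb$cBACcbca
  rot[9] = CbAaAabb$cBACcbcac
  rot[10] = bAaAabb$cBACcbcacC
  rot[11] = AaAabb$cBACcbcacCb
  rot[12] = aAabb$cBACcbcacCbA
  rot[13] = Aabb$cBACcbcacCbAa
  rot[14] = abb$cBACcbcacCbAaA
  rot[15] = bb$cBACcbcacCbAaAa
  rot[16] = b$cBACcbcacCbAaAab
  rot[17] = $cBACcbcacCbAaAabb
Sorted (with $ < everything):
  sorted[0] = $cBACcbcacCbAaAabb  (last char: 'b')
  sorted[1] = ACcbcacCbAaAabb$cB  (last char: 'B')
  sorted[2] = AaAabb$cBACcbcacCb  (last char: 'b')
  sorted[3] = Aabb$cBACcbcacCbAa  (last char: 'a')
  sorted[4] = BACcbcacCbAaAabb$c  (last char: 'c')
  sorted[5] = CbAaAabb$cBACcbcac  (last char: 'c')
  sorted[6] = CcbcacCbAaAabb$cBA  (last char: 'A')
  sorted[7] = aAabb$cBACcbcacCbA  (last char: 'A')
  sorted[8] = abb$cBACcbcacCbAaA  (last char: 'A')
  sorted[9] = acCbAaAabb$cBACcbc  (last char: 'c')
  sorted[10] = b$cBACcbcacCbAaAab  (last char: 'b')
  sorted[11] = bAaAabb$cBACcbcacC  (last char: 'C')
  sorted[12] = bb$cBACcbcacCbAaAa  (last char: 'a')
  sorted[13] = bcacCbAaAabb$cBACc  (last char: 'c')
  sorted[14] = cBACcbcacCbAaAabb$  (last char: '$')
  sorted[15] = cCbAaAabb$cBACcbca  (last char: 'a')
  sorted[16] = cacCbAaAabb$cBACcb  (last char: 'b')
  sorted[17] = cbcacCbAaAabb$cBAC  (last char: 'C')
Last column: bBbaccAAAcbCac$abC
Original string S is at sorted index 14

Answer: bBbaccAAAcbCac$abC
14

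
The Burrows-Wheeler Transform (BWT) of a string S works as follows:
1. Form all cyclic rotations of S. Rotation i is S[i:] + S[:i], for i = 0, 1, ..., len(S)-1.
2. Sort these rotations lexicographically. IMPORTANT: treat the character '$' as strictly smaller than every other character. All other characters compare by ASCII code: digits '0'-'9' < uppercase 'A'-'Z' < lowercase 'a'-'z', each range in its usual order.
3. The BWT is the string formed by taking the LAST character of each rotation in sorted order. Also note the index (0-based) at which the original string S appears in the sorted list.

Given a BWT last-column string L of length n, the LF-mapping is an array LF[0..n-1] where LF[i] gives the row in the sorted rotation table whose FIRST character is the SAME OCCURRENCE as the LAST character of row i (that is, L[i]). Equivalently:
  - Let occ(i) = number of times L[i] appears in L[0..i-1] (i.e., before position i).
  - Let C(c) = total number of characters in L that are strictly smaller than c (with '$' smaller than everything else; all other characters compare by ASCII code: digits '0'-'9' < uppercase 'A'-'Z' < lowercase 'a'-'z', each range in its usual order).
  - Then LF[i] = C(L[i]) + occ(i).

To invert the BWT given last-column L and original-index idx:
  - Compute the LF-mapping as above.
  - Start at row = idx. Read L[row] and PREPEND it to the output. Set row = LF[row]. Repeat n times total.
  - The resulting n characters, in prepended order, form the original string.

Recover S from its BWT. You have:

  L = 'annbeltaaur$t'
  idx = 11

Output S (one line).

Answer: turtlebanana$

Derivation:
LF mapping: 1 7 8 4 5 6 10 2 3 12 9 0 11
Walk LF starting at row 11, prepending L[row]:
  step 1: row=11, L[11]='$', prepend. Next row=LF[11]=0
  step 2: row=0, L[0]='a', prepend. Next row=LF[0]=1
  step 3: row=1, L[1]='n', prepend. Next row=LF[1]=7
  step 4: row=7, L[7]='a', prepend. Next row=LF[7]=2
  step 5: row=2, L[2]='n', prepend. Next row=LF[2]=8
  step 6: row=8, L[8]='a', prepend. Next row=LF[8]=3
  step 7: row=3, L[3]='b', prepend. Next row=LF[3]=4
  step 8: row=4, L[4]='e', prepend. Next row=LF[4]=5
  step 9: row=5, L[5]='l', prepend. Next row=LF[5]=6
  step 10: row=6, L[6]='t', prepend. Next row=LF[6]=10
  step 11: row=10, L[10]='r', prepend. Next row=LF[10]=9
  step 12: row=9, L[9]='u', prepend. Next row=LF[9]=12
  step 13: row=12, L[12]='t', prepend. Next row=LF[12]=11
Reversed output: turtlebanana$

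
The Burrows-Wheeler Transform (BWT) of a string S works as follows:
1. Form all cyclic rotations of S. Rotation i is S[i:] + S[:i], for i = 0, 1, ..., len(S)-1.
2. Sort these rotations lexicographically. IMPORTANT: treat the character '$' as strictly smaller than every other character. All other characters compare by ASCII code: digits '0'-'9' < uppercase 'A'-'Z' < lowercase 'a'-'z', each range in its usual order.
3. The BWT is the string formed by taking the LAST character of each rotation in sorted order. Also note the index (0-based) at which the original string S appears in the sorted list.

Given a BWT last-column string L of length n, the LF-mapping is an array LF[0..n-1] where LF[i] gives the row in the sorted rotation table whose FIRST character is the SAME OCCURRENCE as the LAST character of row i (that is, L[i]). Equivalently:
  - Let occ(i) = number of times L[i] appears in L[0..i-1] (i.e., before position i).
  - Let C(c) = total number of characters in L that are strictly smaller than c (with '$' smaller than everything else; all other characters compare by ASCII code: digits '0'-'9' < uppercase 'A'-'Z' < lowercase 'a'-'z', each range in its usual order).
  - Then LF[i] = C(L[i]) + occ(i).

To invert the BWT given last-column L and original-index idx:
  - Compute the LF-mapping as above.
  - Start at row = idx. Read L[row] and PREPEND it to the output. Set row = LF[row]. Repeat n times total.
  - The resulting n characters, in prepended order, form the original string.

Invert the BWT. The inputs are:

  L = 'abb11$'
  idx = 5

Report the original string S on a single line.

LF mapping: 3 4 5 1 2 0
Walk LF starting at row 5, prepending L[row]:
  step 1: row=5, L[5]='$', prepend. Next row=LF[5]=0
  step 2: row=0, L[0]='a', prepend. Next row=LF[0]=3
  step 3: row=3, L[3]='1', prepend. Next row=LF[3]=1
  step 4: row=1, L[1]='b', prepend. Next row=LF[1]=4
  step 5: row=4, L[4]='1', prepend. Next row=LF[4]=2
  step 6: row=2, L[2]='b', prepend. Next row=LF[2]=5
Reversed output: b1b1a$

Answer: b1b1a$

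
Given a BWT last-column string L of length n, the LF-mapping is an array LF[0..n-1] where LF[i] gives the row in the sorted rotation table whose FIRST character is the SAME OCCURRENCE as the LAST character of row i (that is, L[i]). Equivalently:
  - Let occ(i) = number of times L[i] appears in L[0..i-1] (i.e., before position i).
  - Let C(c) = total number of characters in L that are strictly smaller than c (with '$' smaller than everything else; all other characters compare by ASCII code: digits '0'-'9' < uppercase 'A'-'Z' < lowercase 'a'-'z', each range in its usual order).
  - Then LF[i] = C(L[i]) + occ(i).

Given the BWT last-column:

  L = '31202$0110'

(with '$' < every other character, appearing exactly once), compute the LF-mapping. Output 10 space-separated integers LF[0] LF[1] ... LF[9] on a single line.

Answer: 9 4 7 1 8 0 2 5 6 3

Derivation:
Char counts: '$':1, '0':3, '1':3, '2':2, '3':1
C (first-col start): C('$')=0, C('0')=1, C('1')=4, C('2')=7, C('3')=9
L[0]='3': occ=0, LF[0]=C('3')+0=9+0=9
L[1]='1': occ=0, LF[1]=C('1')+0=4+0=4
L[2]='2': occ=0, LF[2]=C('2')+0=7+0=7
L[3]='0': occ=0, LF[3]=C('0')+0=1+0=1
L[4]='2': occ=1, LF[4]=C('2')+1=7+1=8
L[5]='$': occ=0, LF[5]=C('$')+0=0+0=0
L[6]='0': occ=1, LF[6]=C('0')+1=1+1=2
L[7]='1': occ=1, LF[7]=C('1')+1=4+1=5
L[8]='1': occ=2, LF[8]=C('1')+2=4+2=6
L[9]='0': occ=2, LF[9]=C('0')+2=1+2=3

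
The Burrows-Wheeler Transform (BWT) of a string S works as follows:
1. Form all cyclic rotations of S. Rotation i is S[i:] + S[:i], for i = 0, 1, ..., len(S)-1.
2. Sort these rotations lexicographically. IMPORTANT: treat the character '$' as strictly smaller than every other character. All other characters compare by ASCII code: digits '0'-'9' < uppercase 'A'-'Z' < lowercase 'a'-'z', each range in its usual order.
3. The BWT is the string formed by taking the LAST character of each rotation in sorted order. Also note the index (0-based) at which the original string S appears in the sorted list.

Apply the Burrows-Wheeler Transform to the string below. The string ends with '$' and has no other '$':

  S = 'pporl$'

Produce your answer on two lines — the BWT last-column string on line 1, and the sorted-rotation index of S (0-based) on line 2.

Answer: lrpp$o
4

Derivation:
All 6 rotations (rotation i = S[i:]+S[:i]):
  rot[0] = pporl$
  rot[1] = porl$p
  rot[2] = orl$pp
  rot[3] = rl$ppo
  rot[4] = l$ppor
  rot[5] = $pporl
Sorted (with $ < everything):
  sorted[0] = $pporl  (last char: 'l')
  sorted[1] = l$ppor  (last char: 'r')
  sorted[2] = orl$pp  (last char: 'p')
  sorted[3] = porl$p  (last char: 'p')
  sorted[4] = pporl$  (last char: '$')
  sorted[5] = rl$ppo  (last char: 'o')
Last column: lrpp$o
Original string S is at sorted index 4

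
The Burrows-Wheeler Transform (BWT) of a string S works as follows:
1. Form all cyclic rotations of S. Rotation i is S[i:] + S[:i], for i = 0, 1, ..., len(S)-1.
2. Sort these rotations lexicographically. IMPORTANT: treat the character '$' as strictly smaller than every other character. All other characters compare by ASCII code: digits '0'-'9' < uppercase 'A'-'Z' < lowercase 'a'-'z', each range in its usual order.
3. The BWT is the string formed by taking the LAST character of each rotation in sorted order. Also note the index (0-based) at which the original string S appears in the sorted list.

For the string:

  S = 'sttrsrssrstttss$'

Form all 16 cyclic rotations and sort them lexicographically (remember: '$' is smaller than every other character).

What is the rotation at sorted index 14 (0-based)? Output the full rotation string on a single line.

Answer: ttss$sttrsrssrst

Derivation:
All 16 rotations (rotation i = S[i:]+S[:i]):
  rot[0] = sttrsrssrstttss$
  rot[1] = ttrsrssrstttss$s
  rot[2] = trsrssrstttss$st
  rot[3] = rsrssrstttss$stt
  rot[4] = srssrstttss$sttr
  rot[5] = rssrstttss$sttrs
  rot[6] = ssrstttss$sttrsr
  rot[7] = srstttss$sttrsrs
  rot[8] = rstttss$sttrsrss
  rot[9] = stttss$sttrsrssr
  rot[10] = tttss$sttrsrssrs
  rot[11] = ttss$sttrsrssrst
  rot[12] = tss$sttrsrssrstt
  rot[13] = ss$sttrsrssrsttt
  rot[14] = s$sttrsrssrsttts
  rot[15] = $sttrsrssrstttss
Sorted (with $ < everything):
  sorted[0] = $sttrsrssrstttss
  sorted[1] = rsrssrstttss$stt
  sorted[2] = rssrstttss$sttrs
  sorted[3] = rstttss$sttrsrss
  sorted[4] = s$sttrsrssrsttts
  sorted[5] = srssrstttss$sttr
  sorted[6] = srstttss$sttrsrs
  sorted[7] = ss$sttrsrssrsttt
  sorted[8] = ssrstttss$sttrsr
  sorted[9] = sttrsrssrstttss$
  sorted[10] = stttss$sttrsrssr
  sorted[11] = trsrssrstttss$st
  sorted[12] = tss$sttrsrssrstt
  sorted[13] = ttrsrssrstttss$s
  sorted[14] = ttss$sttrsrssrst
  sorted[15] = tttss$sttrsrssrs
sorted[14] = ttss$sttrsrssrst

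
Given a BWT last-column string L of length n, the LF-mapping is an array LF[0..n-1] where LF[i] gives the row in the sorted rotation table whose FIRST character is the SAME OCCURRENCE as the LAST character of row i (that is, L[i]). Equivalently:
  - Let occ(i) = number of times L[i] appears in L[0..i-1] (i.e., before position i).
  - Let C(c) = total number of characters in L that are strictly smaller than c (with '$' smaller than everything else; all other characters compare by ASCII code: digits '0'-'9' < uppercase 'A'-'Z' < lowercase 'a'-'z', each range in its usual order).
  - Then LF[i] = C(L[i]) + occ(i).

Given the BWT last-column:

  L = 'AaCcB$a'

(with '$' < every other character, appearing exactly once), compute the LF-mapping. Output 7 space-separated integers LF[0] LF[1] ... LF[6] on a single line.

Char counts: '$':1, 'A':1, 'B':1, 'C':1, 'a':2, 'c':1
C (first-col start): C('$')=0, C('A')=1, C('B')=2, C('C')=3, C('a')=4, C('c')=6
L[0]='A': occ=0, LF[0]=C('A')+0=1+0=1
L[1]='a': occ=0, LF[1]=C('a')+0=4+0=4
L[2]='C': occ=0, LF[2]=C('C')+0=3+0=3
L[3]='c': occ=0, LF[3]=C('c')+0=6+0=6
L[4]='B': occ=0, LF[4]=C('B')+0=2+0=2
L[5]='$': occ=0, LF[5]=C('$')+0=0+0=0
L[6]='a': occ=1, LF[6]=C('a')+1=4+1=5

Answer: 1 4 3 6 2 0 5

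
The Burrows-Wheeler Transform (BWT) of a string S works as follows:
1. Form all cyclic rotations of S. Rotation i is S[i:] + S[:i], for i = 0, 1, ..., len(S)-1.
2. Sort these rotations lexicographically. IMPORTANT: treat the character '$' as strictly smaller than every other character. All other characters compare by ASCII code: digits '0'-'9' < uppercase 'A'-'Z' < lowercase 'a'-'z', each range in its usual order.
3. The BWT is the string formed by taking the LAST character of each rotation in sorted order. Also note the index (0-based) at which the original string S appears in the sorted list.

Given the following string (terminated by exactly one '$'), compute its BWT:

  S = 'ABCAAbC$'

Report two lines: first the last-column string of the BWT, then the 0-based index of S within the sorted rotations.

All 8 rotations (rotation i = S[i:]+S[:i]):
  rot[0] = ABCAAbC$
  rot[1] = BCAAbC$A
  rot[2] = CAAbC$AB
  rot[3] = AAbC$ABC
  rot[4] = AbC$ABCA
  rot[5] = bC$ABCAA
  rot[6] = C$ABCAAb
  rot[7] = $ABCAAbC
Sorted (with $ < everything):
  sorted[0] = $ABCAAbC  (last char: 'C')
  sorted[1] = AAbC$ABC  (last char: 'C')
  sorted[2] = ABCAAbC$  (last char: '$')
  sorted[3] = AbC$ABCA  (last char: 'A')
  sorted[4] = BCAAbC$A  (last char: 'A')
  sorted[5] = C$ABCAAb  (last char: 'b')
  sorted[6] = CAAbC$AB  (last char: 'B')
  sorted[7] = bC$ABCAA  (last char: 'A')
Last column: CC$AAbBA
Original string S is at sorted index 2

Answer: CC$AAbBA
2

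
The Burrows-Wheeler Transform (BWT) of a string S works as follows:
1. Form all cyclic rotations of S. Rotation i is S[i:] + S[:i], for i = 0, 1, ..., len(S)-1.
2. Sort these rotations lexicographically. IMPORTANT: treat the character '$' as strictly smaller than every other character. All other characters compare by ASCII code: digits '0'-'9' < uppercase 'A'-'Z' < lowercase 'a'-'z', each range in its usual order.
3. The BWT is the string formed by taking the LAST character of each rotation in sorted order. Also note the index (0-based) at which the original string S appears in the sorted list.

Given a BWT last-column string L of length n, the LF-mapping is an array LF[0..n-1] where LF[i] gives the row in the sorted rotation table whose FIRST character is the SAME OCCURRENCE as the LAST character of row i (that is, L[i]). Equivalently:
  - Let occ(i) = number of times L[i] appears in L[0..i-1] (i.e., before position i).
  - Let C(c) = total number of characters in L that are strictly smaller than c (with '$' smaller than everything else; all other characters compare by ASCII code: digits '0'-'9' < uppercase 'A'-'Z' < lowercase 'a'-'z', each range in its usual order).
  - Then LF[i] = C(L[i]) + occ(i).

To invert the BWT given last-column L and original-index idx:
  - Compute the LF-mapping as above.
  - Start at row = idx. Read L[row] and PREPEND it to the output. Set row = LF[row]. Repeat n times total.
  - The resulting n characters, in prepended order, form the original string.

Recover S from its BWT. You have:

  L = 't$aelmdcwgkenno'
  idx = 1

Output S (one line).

LF mapping: 13 0 1 4 8 9 3 2 14 6 7 5 10 11 12
Walk LF starting at row 1, prepending L[row]:
  step 1: row=1, L[1]='$', prepend. Next row=LF[1]=0
  step 2: row=0, L[0]='t', prepend. Next row=LF[0]=13
  step 3: row=13, L[13]='n', prepend. Next row=LF[13]=11
  step 4: row=11, L[11]='e', prepend. Next row=LF[11]=5
  step 5: row=5, L[5]='m', prepend. Next row=LF[5]=9
  step 6: row=9, L[9]='g', prepend. Next row=LF[9]=6
  step 7: row=6, L[6]='d', prepend. Next row=LF[6]=3
  step 8: row=3, L[3]='e', prepend. Next row=LF[3]=4
  step 9: row=4, L[4]='l', prepend. Next row=LF[4]=8
  step 10: row=8, L[8]='w', prepend. Next row=LF[8]=14
  step 11: row=14, L[14]='o', prepend. Next row=LF[14]=12
  step 12: row=12, L[12]='n', prepend. Next row=LF[12]=10
  step 13: row=10, L[10]='k', prepend. Next row=LF[10]=7
  step 14: row=7, L[7]='c', prepend. Next row=LF[7]=2
  step 15: row=2, L[2]='a', prepend. Next row=LF[2]=1
Reversed output: acknowledgment$

Answer: acknowledgment$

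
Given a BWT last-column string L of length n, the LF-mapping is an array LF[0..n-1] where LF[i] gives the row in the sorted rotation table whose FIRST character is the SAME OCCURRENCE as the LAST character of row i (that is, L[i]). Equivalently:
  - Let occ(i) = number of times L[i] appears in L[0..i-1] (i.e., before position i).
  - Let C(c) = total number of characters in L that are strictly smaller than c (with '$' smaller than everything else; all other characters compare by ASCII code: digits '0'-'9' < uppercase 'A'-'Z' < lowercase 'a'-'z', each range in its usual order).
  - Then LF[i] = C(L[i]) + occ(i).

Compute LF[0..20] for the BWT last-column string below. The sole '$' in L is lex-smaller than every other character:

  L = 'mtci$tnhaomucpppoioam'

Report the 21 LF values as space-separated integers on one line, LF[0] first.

Char counts: '$':1, 'a':2, 'c':2, 'h':1, 'i':2, 'm':3, 'n':1, 'o':3, 'p':3, 't':2, 'u':1
C (first-col start): C('$')=0, C('a')=1, C('c')=3, C('h')=5, C('i')=6, C('m')=8, C('n')=11, C('o')=12, C('p')=15, C('t')=18, C('u')=20
L[0]='m': occ=0, LF[0]=C('m')+0=8+0=8
L[1]='t': occ=0, LF[1]=C('t')+0=18+0=18
L[2]='c': occ=0, LF[2]=C('c')+0=3+0=3
L[3]='i': occ=0, LF[3]=C('i')+0=6+0=6
L[4]='$': occ=0, LF[4]=C('$')+0=0+0=0
L[5]='t': occ=1, LF[5]=C('t')+1=18+1=19
L[6]='n': occ=0, LF[6]=C('n')+0=11+0=11
L[7]='h': occ=0, LF[7]=C('h')+0=5+0=5
L[8]='a': occ=0, LF[8]=C('a')+0=1+0=1
L[9]='o': occ=0, LF[9]=C('o')+0=12+0=12
L[10]='m': occ=1, LF[10]=C('m')+1=8+1=9
L[11]='u': occ=0, LF[11]=C('u')+0=20+0=20
L[12]='c': occ=1, LF[12]=C('c')+1=3+1=4
L[13]='p': occ=0, LF[13]=C('p')+0=15+0=15
L[14]='p': occ=1, LF[14]=C('p')+1=15+1=16
L[15]='p': occ=2, LF[15]=C('p')+2=15+2=17
L[16]='o': occ=1, LF[16]=C('o')+1=12+1=13
L[17]='i': occ=1, LF[17]=C('i')+1=6+1=7
L[18]='o': occ=2, LF[18]=C('o')+2=12+2=14
L[19]='a': occ=1, LF[19]=C('a')+1=1+1=2
L[20]='m': occ=2, LF[20]=C('m')+2=8+2=10

Answer: 8 18 3 6 0 19 11 5 1 12 9 20 4 15 16 17 13 7 14 2 10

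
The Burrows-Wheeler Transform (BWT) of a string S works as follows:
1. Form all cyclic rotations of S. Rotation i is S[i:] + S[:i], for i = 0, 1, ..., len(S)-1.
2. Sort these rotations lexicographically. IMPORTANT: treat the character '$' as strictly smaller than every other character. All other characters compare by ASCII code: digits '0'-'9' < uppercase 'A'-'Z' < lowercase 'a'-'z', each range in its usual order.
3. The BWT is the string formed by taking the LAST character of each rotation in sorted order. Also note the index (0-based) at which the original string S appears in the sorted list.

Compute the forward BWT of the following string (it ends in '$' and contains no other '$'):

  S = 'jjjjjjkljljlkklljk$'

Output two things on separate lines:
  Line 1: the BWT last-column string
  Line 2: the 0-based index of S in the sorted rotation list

Answer: k$jjjjljlljljklkjjk
1

Derivation:
All 19 rotations (rotation i = S[i:]+S[:i]):
  rot[0] = jjjjjjkljljlkklljk$
  rot[1] = jjjjjkljljlkklljk$j
  rot[2] = jjjjkljljlkklljk$jj
  rot[3] = jjjkljljlkklljk$jjj
  rot[4] = jjkljljlkklljk$jjjj
  rot[5] = jkljljlkklljk$jjjjj
  rot[6] = kljljlkklljk$jjjjjj
  rot[7] = ljljlkklljk$jjjjjjk
  rot[8] = jljlkklljk$jjjjjjkl
  rot[9] = ljlkklljk$jjjjjjklj
  rot[10] = jlkklljk$jjjjjjkljl
  rot[11] = lkklljk$jjjjjjkljlj
  rot[12] = kklljk$jjjjjjkljljl
  rot[13] = klljk$jjjjjjkljljlk
  rot[14] = lljk$jjjjjjkljljlkk
  rot[15] = ljk$jjjjjjkljljlkkl
  rot[16] = jk$jjjjjjkljljlkkll
  rot[17] = k$jjjjjjkljljlkkllj
  rot[18] = $jjjjjjkljljlkklljk
Sorted (with $ < everything):
  sorted[0] = $jjjjjjkljljlkklljk  (last char: 'k')
  sorted[1] = jjjjjjkljljlkklljk$  (last char: '$')
  sorted[2] = jjjjjkljljlkklljk$j  (last char: 'j')
  sorted[3] = jjjjkljljlkklljk$jj  (last char: 'j')
  sorted[4] = jjjkljljlkklljk$jjj  (last char: 'j')
  sorted[5] = jjkljljlkklljk$jjjj  (last char: 'j')
  sorted[6] = jk$jjjjjjkljljlkkll  (last char: 'l')
  sorted[7] = jkljljlkklljk$jjjjj  (last char: 'j')
  sorted[8] = jljlkklljk$jjjjjjkl  (last char: 'l')
  sorted[9] = jlkklljk$jjjjjjkljl  (last char: 'l')
  sorted[10] = k$jjjjjjkljljlkkllj  (last char: 'j')
  sorted[11] = kklljk$jjjjjjkljljl  (last char: 'l')
  sorted[12] = kljljlkklljk$jjjjjj  (last char: 'j')
  sorted[13] = klljk$jjjjjjkljljlk  (last char: 'k')
  sorted[14] = ljk$jjjjjjkljljlkkl  (last char: 'l')
  sorted[15] = ljljlkklljk$jjjjjjk  (last char: 'k')
  sorted[16] = ljlkklljk$jjjjjjklj  (last char: 'j')
  sorted[17] = lkklljk$jjjjjjkljlj  (last char: 'j')
  sorted[18] = lljk$jjjjjjkljljlkk  (last char: 'k')
Last column: k$jjjjljlljljklkjjk
Original string S is at sorted index 1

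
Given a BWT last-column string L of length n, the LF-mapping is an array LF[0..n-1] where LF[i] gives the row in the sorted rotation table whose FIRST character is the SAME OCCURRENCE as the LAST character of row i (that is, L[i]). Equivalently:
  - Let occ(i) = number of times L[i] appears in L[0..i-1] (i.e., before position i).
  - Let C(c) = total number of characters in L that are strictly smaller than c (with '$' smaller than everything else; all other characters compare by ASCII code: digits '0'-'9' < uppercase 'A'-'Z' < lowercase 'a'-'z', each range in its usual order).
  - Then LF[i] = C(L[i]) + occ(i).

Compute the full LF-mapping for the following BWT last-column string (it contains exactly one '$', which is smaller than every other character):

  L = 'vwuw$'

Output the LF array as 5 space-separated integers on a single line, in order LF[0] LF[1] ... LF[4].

Answer: 2 3 1 4 0

Derivation:
Char counts: '$':1, 'u':1, 'v':1, 'w':2
C (first-col start): C('$')=0, C('u')=1, C('v')=2, C('w')=3
L[0]='v': occ=0, LF[0]=C('v')+0=2+0=2
L[1]='w': occ=0, LF[1]=C('w')+0=3+0=3
L[2]='u': occ=0, LF[2]=C('u')+0=1+0=1
L[3]='w': occ=1, LF[3]=C('w')+1=3+1=4
L[4]='$': occ=0, LF[4]=C('$')+0=0+0=0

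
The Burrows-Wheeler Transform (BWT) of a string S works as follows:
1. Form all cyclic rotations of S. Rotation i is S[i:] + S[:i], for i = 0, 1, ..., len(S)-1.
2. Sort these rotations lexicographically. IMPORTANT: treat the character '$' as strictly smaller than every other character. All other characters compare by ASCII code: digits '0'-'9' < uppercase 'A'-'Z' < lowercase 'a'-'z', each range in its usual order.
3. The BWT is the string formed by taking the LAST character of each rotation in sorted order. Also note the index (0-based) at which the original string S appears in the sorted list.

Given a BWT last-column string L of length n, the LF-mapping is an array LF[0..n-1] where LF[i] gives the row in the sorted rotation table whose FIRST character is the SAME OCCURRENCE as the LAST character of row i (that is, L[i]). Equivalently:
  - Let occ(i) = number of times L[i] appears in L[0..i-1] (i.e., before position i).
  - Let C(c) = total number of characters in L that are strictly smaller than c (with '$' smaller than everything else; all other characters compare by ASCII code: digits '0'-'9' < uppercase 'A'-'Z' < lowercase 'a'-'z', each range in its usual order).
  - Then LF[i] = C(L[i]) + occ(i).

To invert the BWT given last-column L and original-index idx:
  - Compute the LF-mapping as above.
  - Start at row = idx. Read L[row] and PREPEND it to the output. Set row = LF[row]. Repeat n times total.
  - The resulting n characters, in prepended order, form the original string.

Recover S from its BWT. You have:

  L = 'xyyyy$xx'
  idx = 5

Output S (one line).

LF mapping: 1 4 5 6 7 0 2 3
Walk LF starting at row 5, prepending L[row]:
  step 1: row=5, L[5]='$', prepend. Next row=LF[5]=0
  step 2: row=0, L[0]='x', prepend. Next row=LF[0]=1
  step 3: row=1, L[1]='y', prepend. Next row=LF[1]=4
  step 4: row=4, L[4]='y', prepend. Next row=LF[4]=7
  step 5: row=7, L[7]='x', prepend. Next row=LF[7]=3
  step 6: row=3, L[3]='y', prepend. Next row=LF[3]=6
  step 7: row=6, L[6]='x', prepend. Next row=LF[6]=2
  step 8: row=2, L[2]='y', prepend. Next row=LF[2]=5
Reversed output: yxyxyyx$

Answer: yxyxyyx$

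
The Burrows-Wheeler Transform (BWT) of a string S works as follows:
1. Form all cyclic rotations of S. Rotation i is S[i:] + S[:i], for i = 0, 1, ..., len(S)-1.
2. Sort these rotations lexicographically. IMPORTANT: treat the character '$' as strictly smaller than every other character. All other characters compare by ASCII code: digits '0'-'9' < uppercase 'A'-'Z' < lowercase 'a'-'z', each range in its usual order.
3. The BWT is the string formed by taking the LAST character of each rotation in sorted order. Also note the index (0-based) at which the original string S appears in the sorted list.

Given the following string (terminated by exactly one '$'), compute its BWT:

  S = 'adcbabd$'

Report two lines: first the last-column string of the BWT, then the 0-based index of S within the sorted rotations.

All 8 rotations (rotation i = S[i:]+S[:i]):
  rot[0] = adcbabd$
  rot[1] = dcbabd$a
  rot[2] = cbabd$ad
  rot[3] = babd$adc
  rot[4] = abd$adcb
  rot[5] = bd$adcba
  rot[6] = d$adcbab
  rot[7] = $adcbabd
Sorted (with $ < everything):
  sorted[0] = $adcbabd  (last char: 'd')
  sorted[1] = abd$adcb  (last char: 'b')
  sorted[2] = adcbabd$  (last char: '$')
  sorted[3] = babd$adc  (last char: 'c')
  sorted[4] = bd$adcba  (last char: 'a')
  sorted[5] = cbabd$ad  (last char: 'd')
  sorted[6] = d$adcbab  (last char: 'b')
  sorted[7] = dcbabd$a  (last char: 'a')
Last column: db$cadba
Original string S is at sorted index 2

Answer: db$cadba
2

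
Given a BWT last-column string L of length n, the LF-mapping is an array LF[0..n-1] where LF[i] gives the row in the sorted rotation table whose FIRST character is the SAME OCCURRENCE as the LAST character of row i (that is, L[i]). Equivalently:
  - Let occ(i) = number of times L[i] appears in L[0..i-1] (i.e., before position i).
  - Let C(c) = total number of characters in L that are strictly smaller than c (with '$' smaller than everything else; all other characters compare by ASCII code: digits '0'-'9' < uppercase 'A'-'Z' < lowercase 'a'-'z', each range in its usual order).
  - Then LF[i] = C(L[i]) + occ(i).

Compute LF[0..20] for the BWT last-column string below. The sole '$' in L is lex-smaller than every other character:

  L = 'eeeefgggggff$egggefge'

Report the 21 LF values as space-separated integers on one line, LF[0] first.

Answer: 1 2 3 4 8 12 13 14 15 16 9 10 0 5 17 18 19 6 11 20 7

Derivation:
Char counts: '$':1, 'e':7, 'f':4, 'g':9
C (first-col start): C('$')=0, C('e')=1, C('f')=8, C('g')=12
L[0]='e': occ=0, LF[0]=C('e')+0=1+0=1
L[1]='e': occ=1, LF[1]=C('e')+1=1+1=2
L[2]='e': occ=2, LF[2]=C('e')+2=1+2=3
L[3]='e': occ=3, LF[3]=C('e')+3=1+3=4
L[4]='f': occ=0, LF[4]=C('f')+0=8+0=8
L[5]='g': occ=0, LF[5]=C('g')+0=12+0=12
L[6]='g': occ=1, LF[6]=C('g')+1=12+1=13
L[7]='g': occ=2, LF[7]=C('g')+2=12+2=14
L[8]='g': occ=3, LF[8]=C('g')+3=12+3=15
L[9]='g': occ=4, LF[9]=C('g')+4=12+4=16
L[10]='f': occ=1, LF[10]=C('f')+1=8+1=9
L[11]='f': occ=2, LF[11]=C('f')+2=8+2=10
L[12]='$': occ=0, LF[12]=C('$')+0=0+0=0
L[13]='e': occ=4, LF[13]=C('e')+4=1+4=5
L[14]='g': occ=5, LF[14]=C('g')+5=12+5=17
L[15]='g': occ=6, LF[15]=C('g')+6=12+6=18
L[16]='g': occ=7, LF[16]=C('g')+7=12+7=19
L[17]='e': occ=5, LF[17]=C('e')+5=1+5=6
L[18]='f': occ=3, LF[18]=C('f')+3=8+3=11
L[19]='g': occ=8, LF[19]=C('g')+8=12+8=20
L[20]='e': occ=6, LF[20]=C('e')+6=1+6=7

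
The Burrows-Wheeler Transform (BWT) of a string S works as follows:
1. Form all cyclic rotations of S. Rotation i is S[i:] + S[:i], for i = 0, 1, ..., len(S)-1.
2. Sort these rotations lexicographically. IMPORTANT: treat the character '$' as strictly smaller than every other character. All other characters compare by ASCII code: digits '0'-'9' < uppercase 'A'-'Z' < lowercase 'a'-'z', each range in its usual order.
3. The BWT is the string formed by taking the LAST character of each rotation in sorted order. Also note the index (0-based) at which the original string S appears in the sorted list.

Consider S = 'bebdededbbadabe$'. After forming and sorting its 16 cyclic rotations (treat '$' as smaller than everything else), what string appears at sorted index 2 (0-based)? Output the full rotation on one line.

All 16 rotations (rotation i = S[i:]+S[:i]):
  rot[0] = bebdededbbadabe$
  rot[1] = ebdededbbadabe$b
  rot[2] = bdededbbadabe$be
  rot[3] = dededbbadabe$beb
  rot[4] = ededbbadabe$bebd
  rot[5] = dedbbadabe$bebde
  rot[6] = edbbadabe$bebded
  rot[7] = dbbadabe$bebdede
  rot[8] = bbadabe$bebdeded
  rot[9] = badabe$bebdededb
  rot[10] = adabe$bebdededbb
  rot[11] = dabe$bebdededbba
  rot[12] = abe$bebdededbbad
  rot[13] = be$bebdededbbada
  rot[14] = e$bebdededbbadab
  rot[15] = $bebdededbbadabe
Sorted (with $ < everything):
  sorted[0] = $bebdededbbadabe
  sorted[1] = abe$bebdededbbad
  sorted[2] = adabe$bebdededbb
  sorted[3] = badabe$bebdededb
  sorted[4] = bbadabe$bebdeded
  sorted[5] = bdededbbadabe$be
  sorted[6] = be$bebdededbbada
  sorted[7] = bebdededbbadabe$
  sorted[8] = dabe$bebdededbba
  sorted[9] = dbbadabe$bebdede
  sorted[10] = dedbbadabe$bebde
  sorted[11] = dededbbadabe$beb
  sorted[12] = e$bebdededbbadab
  sorted[13] = ebdededbbadabe$b
  sorted[14] = edbbadabe$bebded
  sorted[15] = ededbbadabe$bebd
sorted[2] = adabe$bebdededbb

Answer: adabe$bebdededbb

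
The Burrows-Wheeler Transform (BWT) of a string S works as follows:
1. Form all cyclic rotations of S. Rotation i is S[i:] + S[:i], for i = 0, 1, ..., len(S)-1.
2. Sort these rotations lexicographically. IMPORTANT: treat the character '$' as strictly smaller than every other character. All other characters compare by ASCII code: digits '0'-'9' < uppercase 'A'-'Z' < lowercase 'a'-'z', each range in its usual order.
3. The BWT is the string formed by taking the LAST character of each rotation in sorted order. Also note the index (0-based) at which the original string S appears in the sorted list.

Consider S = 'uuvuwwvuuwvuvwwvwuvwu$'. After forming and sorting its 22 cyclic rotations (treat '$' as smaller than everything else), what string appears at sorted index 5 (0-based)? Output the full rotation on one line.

Answer: uvwu$uuvuwwvuuwvuvwwvw

Derivation:
All 22 rotations (rotation i = S[i:]+S[:i]):
  rot[0] = uuvuwwvuuwvuvwwvwuvwu$
  rot[1] = uvuwwvuuwvuvwwvwuvwu$u
  rot[2] = vuwwvuuwvuvwwvwuvwu$uu
  rot[3] = uwwvuuwvuvwwvwuvwu$uuv
  rot[4] = wwvuuwvuvwwvwuvwu$uuvu
  rot[5] = wvuuwvuvwwvwuvwu$uuvuw
  rot[6] = vuuwvuvwwvwuvwu$uuvuww
  rot[7] = uuwvuvwwvwuvwu$uuvuwwv
  rot[8] = uwvuvwwvwuvwu$uuvuwwvu
  rot[9] = wvuvwwvwuvwu$uuvuwwvuu
  rot[10] = vuvwwvwuvwu$uuvuwwvuuw
  rot[11] = uvwwvwuvwu$uuvuwwvuuwv
  rot[12] = vwwvwuvwu$uuvuwwvuuwvu
  rot[13] = wwvwuvwu$uuvuwwvuuwvuv
  rot[14] = wvwuvwu$uuvuwwvuuwvuvw
  rot[15] = vwuvwu$uuvuwwvuuwvuvww
  rot[16] = wuvwu$uuvuwwvuuwvuvwwv
  rot[17] = uvwu$uuvuwwvuuwvuvwwvw
  rot[18] = vwu$uuvuwwvuuwvuvwwvwu
  rot[19] = wu$uuvuwwvuuwvuvwwvwuv
  rot[20] = u$uuvuwwvuuwvuvwwvwuvw
  rot[21] = $uuvuwwvuuwvuvwwvwuvwu
Sorted (with $ < everything):
  sorted[0] = $uuvuwwvuuwvuvwwvwuvwu
  sorted[1] = u$uuvuwwvuuwvuvwwvwuvw
  sorted[2] = uuvuwwvuuwvuvwwvwuvwu$
  sorted[3] = uuwvuvwwvwuvwu$uuvuwwv
  sorted[4] = uvuwwvuuwvuvwwvwuvwu$u
  sorted[5] = uvwu$uuvuwwvuuwvuvwwvw
  sorted[6] = uvwwvwuvwu$uuvuwwvuuwv
  sorted[7] = uwvuvwwvwuvwu$uuvuwwvu
  sorted[8] = uwwvuuwvuvwwvwuvwu$uuv
  sorted[9] = vuuwvuvwwvwuvwu$uuvuww
  sorted[10] = vuvwwvwuvwu$uuvuwwvuuw
  sorted[11] = vuwwvuuwvuvwwvwuvwu$uu
  sorted[12] = vwu$uuvuwwvuuwvuvwwvwu
  sorted[13] = vwuvwu$uuvuwwvuuwvuvww
  sorted[14] = vwwvwuvwu$uuvuwwvuuwvu
  sorted[15] = wu$uuvuwwvuuwvuvwwvwuv
  sorted[16] = wuvwu$uuvuwwvuuwvuvwwv
  sorted[17] = wvuuwvuvwwvwuvwu$uuvuw
  sorted[18] = wvuvwwvwuvwu$uuvuwwvuu
  sorted[19] = wvwuvwu$uuvuwwvuuwvuvw
  sorted[20] = wwvuuwvuvwwvwuvwu$uuvu
  sorted[21] = wwvwuvwu$uuvuwwvuuwvuv
sorted[5] = uvwu$uuvuwwvuuwvuvwwvw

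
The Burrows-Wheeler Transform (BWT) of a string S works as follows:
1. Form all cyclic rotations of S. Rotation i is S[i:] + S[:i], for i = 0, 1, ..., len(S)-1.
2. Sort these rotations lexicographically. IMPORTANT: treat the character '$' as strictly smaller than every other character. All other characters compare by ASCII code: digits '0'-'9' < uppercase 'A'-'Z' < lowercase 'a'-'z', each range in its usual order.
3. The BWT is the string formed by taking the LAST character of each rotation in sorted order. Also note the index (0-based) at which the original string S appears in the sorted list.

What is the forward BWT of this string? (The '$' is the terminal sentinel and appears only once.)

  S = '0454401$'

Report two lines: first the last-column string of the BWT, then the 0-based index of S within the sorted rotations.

All 8 rotations (rotation i = S[i:]+S[:i]):
  rot[0] = 0454401$
  rot[1] = 454401$0
  rot[2] = 54401$04
  rot[3] = 4401$045
  rot[4] = 401$0454
  rot[5] = 01$04544
  rot[6] = 1$045440
  rot[7] = $0454401
Sorted (with $ < everything):
  sorted[0] = $0454401  (last char: '1')
  sorted[1] = 01$04544  (last char: '4')
  sorted[2] = 0454401$  (last char: '$')
  sorted[3] = 1$045440  (last char: '0')
  sorted[4] = 401$0454  (last char: '4')
  sorted[5] = 4401$045  (last char: '5')
  sorted[6] = 454401$0  (last char: '0')
  sorted[7] = 54401$04  (last char: '4')
Last column: 14$04504
Original string S is at sorted index 2

Answer: 14$04504
2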